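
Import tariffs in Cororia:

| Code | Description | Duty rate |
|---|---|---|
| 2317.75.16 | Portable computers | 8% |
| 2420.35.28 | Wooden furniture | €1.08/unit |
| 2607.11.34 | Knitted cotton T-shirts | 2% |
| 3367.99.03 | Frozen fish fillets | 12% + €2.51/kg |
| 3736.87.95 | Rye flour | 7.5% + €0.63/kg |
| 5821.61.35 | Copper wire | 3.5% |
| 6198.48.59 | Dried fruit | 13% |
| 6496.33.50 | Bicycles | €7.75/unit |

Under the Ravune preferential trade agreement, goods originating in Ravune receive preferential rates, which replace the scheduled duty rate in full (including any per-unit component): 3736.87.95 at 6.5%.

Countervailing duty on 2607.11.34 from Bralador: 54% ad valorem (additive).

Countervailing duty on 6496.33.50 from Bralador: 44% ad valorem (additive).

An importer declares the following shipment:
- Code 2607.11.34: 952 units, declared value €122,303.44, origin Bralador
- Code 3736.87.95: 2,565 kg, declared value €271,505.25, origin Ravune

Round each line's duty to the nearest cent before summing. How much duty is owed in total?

Line 1 (2607.11.34, Bralador, 952 units, €122,303.44):
Base rate for 2607.11.34 is 2%.
Additional duty on 2607.11.34 from Bralador: +54%. Applied ad valorem rate: 2% + 54% = 56%.
Duty = €122,303.44 × 56% = €68,489.93.
Line 2 (3736.87.95, Ravune, 2,565 kg, €271,505.25):
Base rate for 3736.87.95 is 7.5% + €0.63/kg.
Origin Ravune qualifies under the Cororia–Ravune agreement and 3736.87.95 is covered: preferential rate 6.5% applies instead.
Duty = €271,505.25 × 6.5% = €17,647.84.
Total = €68,489.93 + €17,647.84 = €86,137.77.

€86,137.77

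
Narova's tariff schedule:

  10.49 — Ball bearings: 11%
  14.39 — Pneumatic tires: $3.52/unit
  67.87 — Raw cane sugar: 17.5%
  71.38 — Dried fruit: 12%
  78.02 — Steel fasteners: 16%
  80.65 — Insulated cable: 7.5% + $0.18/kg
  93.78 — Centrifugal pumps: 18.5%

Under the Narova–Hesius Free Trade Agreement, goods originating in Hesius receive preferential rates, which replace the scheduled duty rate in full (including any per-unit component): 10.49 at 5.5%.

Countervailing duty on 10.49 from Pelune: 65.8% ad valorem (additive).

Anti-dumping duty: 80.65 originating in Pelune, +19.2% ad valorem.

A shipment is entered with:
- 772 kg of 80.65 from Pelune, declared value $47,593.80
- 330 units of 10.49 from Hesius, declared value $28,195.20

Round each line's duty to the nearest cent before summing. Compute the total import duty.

$14,397.24

Line 1 (80.65, Pelune, 772 kg, $47,593.80):
Base rate for 80.65 is 7.5% + $0.18/kg.
Additional duty on 80.65 from Pelune: +19.2%. Applied ad valorem rate: 7.5% + 19.2% = 26.7%.
Duty = $47,593.80 × 26.7% + 772 × $0.18 = $12,846.50.
Line 2 (10.49, Hesius, 330 units, $28,195.20):
Base rate for 10.49 is 11%.
Origin Hesius qualifies under the Narova–Hesius agreement and 10.49 is covered: preferential rate 5.5% applies instead.
The additional-duty order on 10.49 targets Pelune, not Hesius; it does not apply.
Duty = $28,195.20 × 5.5% = $1,550.74.
Total = $12,846.50 + $1,550.74 = $14,397.24.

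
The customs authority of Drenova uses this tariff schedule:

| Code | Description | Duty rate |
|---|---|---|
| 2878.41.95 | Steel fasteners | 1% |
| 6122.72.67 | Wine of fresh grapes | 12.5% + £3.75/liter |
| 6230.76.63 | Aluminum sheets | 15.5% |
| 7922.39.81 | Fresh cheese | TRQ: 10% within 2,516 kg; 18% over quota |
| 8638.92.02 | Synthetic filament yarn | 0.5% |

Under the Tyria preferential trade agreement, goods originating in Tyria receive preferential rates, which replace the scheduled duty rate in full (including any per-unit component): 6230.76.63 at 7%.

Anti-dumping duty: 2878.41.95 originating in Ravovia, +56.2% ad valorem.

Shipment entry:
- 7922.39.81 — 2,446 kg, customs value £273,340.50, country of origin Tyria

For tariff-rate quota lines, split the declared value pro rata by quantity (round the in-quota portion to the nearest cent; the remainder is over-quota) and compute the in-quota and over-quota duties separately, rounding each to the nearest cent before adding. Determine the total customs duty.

£27,334.05

Line 1 (7922.39.81, Tyria, 2,446 kg, £273,340.50):
Code 7922.39.81 is under a tariff-rate quota (threshold 2,516 kg). Quantity 2,446 kg is within the quota, so the in-quota rate 10% applies to the full value.
Duty = £273,340.50 × 10% = £27,334.05.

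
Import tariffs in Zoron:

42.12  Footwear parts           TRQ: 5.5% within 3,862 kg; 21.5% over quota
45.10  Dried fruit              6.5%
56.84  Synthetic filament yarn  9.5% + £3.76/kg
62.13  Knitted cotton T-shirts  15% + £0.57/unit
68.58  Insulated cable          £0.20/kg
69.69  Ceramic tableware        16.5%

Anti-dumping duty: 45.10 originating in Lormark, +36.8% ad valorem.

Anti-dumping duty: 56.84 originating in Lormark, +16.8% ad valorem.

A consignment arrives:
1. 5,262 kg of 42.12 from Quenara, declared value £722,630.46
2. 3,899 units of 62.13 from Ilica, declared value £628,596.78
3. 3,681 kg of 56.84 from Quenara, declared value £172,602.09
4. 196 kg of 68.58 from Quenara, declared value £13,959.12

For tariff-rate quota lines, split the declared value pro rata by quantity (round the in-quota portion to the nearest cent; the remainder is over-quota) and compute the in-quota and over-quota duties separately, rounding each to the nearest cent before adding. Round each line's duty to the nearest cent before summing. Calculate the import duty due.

£197,295.51

Line 1 (42.12, Quenara, 5,262 kg, £722,630.46):
Code 42.12 is under a tariff-rate quota (threshold 3,862 kg). In-quota: 3,862 kg at 5.5%; over-quota: 1,400 kg at 21.5%.
Pro-rata value split: in-quota = £722,630.46 × 3,862/5,262 = £530,368.46; over-quota = £722,630.46 − £530,368.46 = £192,262.00.
In-quota duty = £530,368.46 × 5.5% = £29,170.27. Over-quota duty = £192,262.00 × 21.5% = £41,336.33.
Line duty = £29,170.27 + £41,336.33 = £70,506.60.
Line 2 (62.13, Ilica, 3,899 units, £628,596.78):
Base rate for 62.13 is 15% + £0.57/unit.
Duty = £628,596.78 × 15% + 3,899 × £0.57 = £96,511.95.
Line 3 (56.84, Quenara, 3,681 kg, £172,602.09):
Base rate for 56.84 is 9.5% + £3.76/kg.
The additional-duty order on 56.84 targets Lormark, not Quenara; it does not apply.
Duty = £172,602.09 × 9.5% + 3,681 × £3.76 = £30,237.76.
Line 4 (68.58, Quenara, 196 kg, £13,959.12):
Base rate for 68.58 is £0.20/kg.
Duty = 196 × £0.20 = £39.20.
Total = £70,506.60 + £96,511.95 + £30,237.76 + £39.20 = £197,295.51.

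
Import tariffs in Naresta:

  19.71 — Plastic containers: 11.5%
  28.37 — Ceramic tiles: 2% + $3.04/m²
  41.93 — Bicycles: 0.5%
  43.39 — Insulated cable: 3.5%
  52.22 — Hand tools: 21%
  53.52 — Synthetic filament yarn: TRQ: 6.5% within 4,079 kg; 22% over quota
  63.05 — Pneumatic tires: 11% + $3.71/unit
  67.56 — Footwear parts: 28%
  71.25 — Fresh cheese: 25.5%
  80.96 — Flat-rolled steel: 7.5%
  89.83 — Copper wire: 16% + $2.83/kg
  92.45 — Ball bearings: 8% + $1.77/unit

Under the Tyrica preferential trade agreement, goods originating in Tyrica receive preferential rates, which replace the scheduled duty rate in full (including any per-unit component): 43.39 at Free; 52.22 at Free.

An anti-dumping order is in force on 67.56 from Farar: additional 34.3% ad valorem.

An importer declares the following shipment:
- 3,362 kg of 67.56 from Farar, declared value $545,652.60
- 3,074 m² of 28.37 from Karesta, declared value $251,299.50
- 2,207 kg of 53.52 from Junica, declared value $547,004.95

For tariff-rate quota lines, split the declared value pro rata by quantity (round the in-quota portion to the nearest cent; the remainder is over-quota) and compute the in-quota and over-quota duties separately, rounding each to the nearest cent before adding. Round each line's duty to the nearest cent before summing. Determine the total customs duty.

Line 1 (67.56, Farar, 3,362 kg, $545,652.60):
Base rate for 67.56 is 28%.
Additional duty on 67.56 from Farar: +34.3%. Applied ad valorem rate: 28% + 34.3% = 62.3%.
Duty = $545,652.60 × 62.3% = $339,941.57.
Line 2 (28.37, Karesta, 3,074 m², $251,299.50):
Base rate for 28.37 is 2% + $3.04/m².
Duty = $251,299.50 × 2% + 3,074 × $3.04 = $14,370.95.
Line 3 (53.52, Junica, 2,207 kg, $547,004.95):
Code 53.52 is under a tariff-rate quota (threshold 4,079 kg). Quantity 2,207 kg is within the quota, so the in-quota rate 6.5% applies to the full value.
Duty = $547,004.95 × 6.5% = $35,555.32.
Total = $339,941.57 + $14,370.95 + $35,555.32 = $389,867.84.

$389,867.84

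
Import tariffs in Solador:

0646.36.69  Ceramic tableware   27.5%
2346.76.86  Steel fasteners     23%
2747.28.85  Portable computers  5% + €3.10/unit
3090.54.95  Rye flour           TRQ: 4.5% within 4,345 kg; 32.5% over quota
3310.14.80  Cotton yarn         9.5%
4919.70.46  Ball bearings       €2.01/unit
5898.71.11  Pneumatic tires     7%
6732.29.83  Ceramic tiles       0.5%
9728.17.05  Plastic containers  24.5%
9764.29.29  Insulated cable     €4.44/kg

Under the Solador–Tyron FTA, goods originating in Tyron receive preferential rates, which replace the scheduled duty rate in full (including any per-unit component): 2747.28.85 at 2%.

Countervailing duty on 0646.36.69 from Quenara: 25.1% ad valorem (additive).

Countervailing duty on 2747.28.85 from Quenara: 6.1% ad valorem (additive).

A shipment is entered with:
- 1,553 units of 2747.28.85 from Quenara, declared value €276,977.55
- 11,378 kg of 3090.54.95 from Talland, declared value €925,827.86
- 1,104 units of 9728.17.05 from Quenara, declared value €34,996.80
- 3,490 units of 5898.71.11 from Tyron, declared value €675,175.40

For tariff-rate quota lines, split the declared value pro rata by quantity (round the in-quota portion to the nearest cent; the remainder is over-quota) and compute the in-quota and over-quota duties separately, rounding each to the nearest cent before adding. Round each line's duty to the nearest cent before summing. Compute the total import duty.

€293,294.62

Line 1 (2747.28.85, Quenara, 1,553 units, €276,977.55):
Base rate for 2747.28.85 is 5% + €3.10/unit.
2747.28.85 has an FTA preferential rate, but origin Quenara is not Tyron; base rate stands.
Additional duty on 2747.28.85 from Quenara: +6.1%. Applied ad valorem rate: 5% + 6.1% = 11.1%.
Duty = €276,977.55 × 11.1% + 1,553 × €3.10 = €35,558.81.
Line 2 (3090.54.95, Talland, 11,378 kg, €925,827.86):
Code 3090.54.95 is under a tariff-rate quota (threshold 4,345 kg). In-quota: 4,345 kg at 4.5%; over-quota: 7,033 kg at 32.5%.
Pro-rata value split: in-quota = €925,827.86 × 4,345/11,378 = €353,552.65; over-quota = €925,827.86 − €353,552.65 = €572,275.21.
In-quota duty = €353,552.65 × 4.5% = €15,909.87. Over-quota duty = €572,275.21 × 32.5% = €185,989.44.
Line duty = €15,909.87 + €185,989.44 = €201,899.31.
Line 3 (9728.17.05, Quenara, 1,104 units, €34,996.80):
Base rate for 9728.17.05 is 24.5%.
Duty = €34,996.80 × 24.5% = €8,574.22.
Line 4 (5898.71.11, Tyron, 3,490 units, €675,175.40):
Base rate for 5898.71.11 is 7%.
Origin Tyron is the FTA partner but 5898.71.11 is not on the preference list; base rate stands.
Duty = €675,175.40 × 7% = €47,262.28.
Total = €35,558.81 + €201,899.31 + €8,574.22 + €47,262.28 = €293,294.62.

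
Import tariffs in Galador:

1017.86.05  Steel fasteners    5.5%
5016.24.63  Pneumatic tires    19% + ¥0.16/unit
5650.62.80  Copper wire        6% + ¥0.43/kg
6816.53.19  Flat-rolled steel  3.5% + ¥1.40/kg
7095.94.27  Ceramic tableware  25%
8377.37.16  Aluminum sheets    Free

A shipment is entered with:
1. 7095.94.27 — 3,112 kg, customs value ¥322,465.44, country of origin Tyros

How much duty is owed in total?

¥80,616.36

Line 1 (7095.94.27, Tyros, 3,112 kg, ¥322,465.44):
Base rate for 7095.94.27 is 25%.
Duty = ¥322,465.44 × 25% = ¥80,616.36.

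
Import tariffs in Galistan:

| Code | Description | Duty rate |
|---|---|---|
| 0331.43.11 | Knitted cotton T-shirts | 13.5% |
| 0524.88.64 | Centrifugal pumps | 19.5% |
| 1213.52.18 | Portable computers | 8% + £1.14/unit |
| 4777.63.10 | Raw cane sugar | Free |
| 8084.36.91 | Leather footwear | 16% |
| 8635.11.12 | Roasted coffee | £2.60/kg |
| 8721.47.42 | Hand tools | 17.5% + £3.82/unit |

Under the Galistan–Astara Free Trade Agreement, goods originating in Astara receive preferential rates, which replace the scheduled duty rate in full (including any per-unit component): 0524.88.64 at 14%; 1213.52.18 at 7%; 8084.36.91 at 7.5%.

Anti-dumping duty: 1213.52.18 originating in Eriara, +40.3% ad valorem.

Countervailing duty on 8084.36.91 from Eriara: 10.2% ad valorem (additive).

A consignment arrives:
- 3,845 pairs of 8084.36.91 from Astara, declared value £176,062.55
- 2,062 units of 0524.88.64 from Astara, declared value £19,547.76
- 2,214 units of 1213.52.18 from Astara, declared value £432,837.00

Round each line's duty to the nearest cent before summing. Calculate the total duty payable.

Line 1 (8084.36.91, Astara, 3,845 pairs, £176,062.55):
Base rate for 8084.36.91 is 16%.
Origin Astara qualifies under the Galistan–Astara agreement and 8084.36.91 is covered: preferential rate 7.5% applies instead.
The additional-duty order on 8084.36.91 targets Eriara, not Astara; it does not apply.
Duty = £176,062.55 × 7.5% = £13,204.69.
Line 2 (0524.88.64, Astara, 2,062 units, £19,547.76):
Base rate for 0524.88.64 is 19.5%.
Origin Astara qualifies under the Galistan–Astara agreement and 0524.88.64 is covered: preferential rate 14% applies instead.
Duty = £19,547.76 × 14% = £2,736.69.
Line 3 (1213.52.18, Astara, 2,214 units, £432,837.00):
Base rate for 1213.52.18 is 8% + £1.14/unit.
Origin Astara qualifies under the Galistan–Astara agreement and 1213.52.18 is covered: preferential rate 7% applies instead.
The additional-duty order on 1213.52.18 targets Eriara, not Astara; it does not apply.
Duty = £432,837.00 × 7% = £30,298.59.
Total = £13,204.69 + £2,736.69 + £30,298.59 = £46,239.97.

£46,239.97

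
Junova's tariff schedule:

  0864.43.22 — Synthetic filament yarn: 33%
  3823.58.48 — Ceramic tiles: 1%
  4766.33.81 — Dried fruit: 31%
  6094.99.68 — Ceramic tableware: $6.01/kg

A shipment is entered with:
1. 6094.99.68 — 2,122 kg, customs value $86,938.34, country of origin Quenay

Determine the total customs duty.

$12,753.22

Line 1 (6094.99.68, Quenay, 2,122 kg, $86,938.34):
Base rate for 6094.99.68 is $6.01/kg.
Duty = 2,122 × $6.01 = $12,753.22.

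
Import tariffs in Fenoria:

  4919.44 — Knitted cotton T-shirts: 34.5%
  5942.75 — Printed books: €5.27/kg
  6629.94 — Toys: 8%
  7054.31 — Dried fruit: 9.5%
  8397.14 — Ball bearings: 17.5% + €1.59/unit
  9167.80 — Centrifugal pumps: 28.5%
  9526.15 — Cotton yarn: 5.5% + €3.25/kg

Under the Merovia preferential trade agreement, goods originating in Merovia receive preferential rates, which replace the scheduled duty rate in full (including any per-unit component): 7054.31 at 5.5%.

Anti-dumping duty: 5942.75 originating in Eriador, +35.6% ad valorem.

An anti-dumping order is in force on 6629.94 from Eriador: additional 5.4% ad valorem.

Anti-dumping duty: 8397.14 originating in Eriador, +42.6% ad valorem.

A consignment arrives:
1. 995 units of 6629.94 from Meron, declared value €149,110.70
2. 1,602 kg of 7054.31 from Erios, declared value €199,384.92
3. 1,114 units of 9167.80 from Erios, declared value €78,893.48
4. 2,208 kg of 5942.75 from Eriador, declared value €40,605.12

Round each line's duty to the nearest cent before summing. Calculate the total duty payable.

Line 1 (6629.94, Meron, 995 units, €149,110.70):
Base rate for 6629.94 is 8%.
The additional-duty order on 6629.94 targets Eriador, not Meron; it does not apply.
Duty = €149,110.70 × 8% = €11,928.86.
Line 2 (7054.31, Erios, 1,602 kg, €199,384.92):
Base rate for 7054.31 is 9.5%.
7054.31 has an FTA preferential rate, but origin Erios is not Merovia; base rate stands.
Duty = €199,384.92 × 9.5% = €18,941.57.
Line 3 (9167.80, Erios, 1,114 units, €78,893.48):
Base rate for 9167.80 is 28.5%.
Duty = €78,893.48 × 28.5% = €22,484.64.
Line 4 (5942.75, Eriador, 2,208 kg, €40,605.12):
Base rate for 5942.75 is €5.27/kg.
Additional duty on 5942.75 from Eriador: +35.6% ad valorem. Applied ad valorem rate = 35.6%.
Duty = €40,605.12 × 35.6% + 2,208 × €5.27 = €26,091.58.
Total = €11,928.86 + €18,941.57 + €22,484.64 + €26,091.58 = €79,446.65.

€79,446.65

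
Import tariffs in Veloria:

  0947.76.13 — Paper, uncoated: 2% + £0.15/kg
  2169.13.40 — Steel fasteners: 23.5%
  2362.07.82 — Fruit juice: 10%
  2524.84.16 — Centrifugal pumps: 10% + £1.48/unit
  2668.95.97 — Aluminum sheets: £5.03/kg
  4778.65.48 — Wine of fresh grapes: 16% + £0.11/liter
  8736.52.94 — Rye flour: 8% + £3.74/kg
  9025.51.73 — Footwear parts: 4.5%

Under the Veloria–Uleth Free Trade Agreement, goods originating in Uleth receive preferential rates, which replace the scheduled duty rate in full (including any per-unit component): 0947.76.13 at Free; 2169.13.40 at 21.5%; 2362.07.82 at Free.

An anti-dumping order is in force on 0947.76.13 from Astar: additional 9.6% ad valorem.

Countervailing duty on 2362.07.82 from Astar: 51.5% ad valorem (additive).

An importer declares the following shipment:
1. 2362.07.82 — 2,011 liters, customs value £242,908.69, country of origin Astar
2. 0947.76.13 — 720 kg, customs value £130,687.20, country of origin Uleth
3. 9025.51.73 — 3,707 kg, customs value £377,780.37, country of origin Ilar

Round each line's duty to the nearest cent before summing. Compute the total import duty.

Line 1 (2362.07.82, Astar, 2,011 liters, £242,908.69):
Base rate for 2362.07.82 is 10%.
2362.07.82 has an FTA preferential rate, but origin Astar is not Uleth; base rate stands.
Additional duty on 2362.07.82 from Astar: +51.5%. Applied ad valorem rate: 10% + 51.5% = 61.5%.
Duty = £242,908.69 × 61.5% = £149,388.84.
Line 2 (0947.76.13, Uleth, 720 kg, £130,687.20):
Base rate for 0947.76.13 is 2% + £0.15/kg.
Origin Uleth qualifies under the Veloria–Uleth agreement and 0947.76.13 is covered: preferential rate Free applies instead.
The additional-duty order on 0947.76.13 targets Astar, not Uleth; it does not apply.
Duty = £130,687.20 × 0% = £0.00.
Line 3 (9025.51.73, Ilar, 3,707 kg, £377,780.37):
Base rate for 9025.51.73 is 4.5%.
Duty = £377,780.37 × 4.5% = £17,000.12.
Total = £149,388.84 + £0.00 + £17,000.12 = £166,388.96.

£166,388.96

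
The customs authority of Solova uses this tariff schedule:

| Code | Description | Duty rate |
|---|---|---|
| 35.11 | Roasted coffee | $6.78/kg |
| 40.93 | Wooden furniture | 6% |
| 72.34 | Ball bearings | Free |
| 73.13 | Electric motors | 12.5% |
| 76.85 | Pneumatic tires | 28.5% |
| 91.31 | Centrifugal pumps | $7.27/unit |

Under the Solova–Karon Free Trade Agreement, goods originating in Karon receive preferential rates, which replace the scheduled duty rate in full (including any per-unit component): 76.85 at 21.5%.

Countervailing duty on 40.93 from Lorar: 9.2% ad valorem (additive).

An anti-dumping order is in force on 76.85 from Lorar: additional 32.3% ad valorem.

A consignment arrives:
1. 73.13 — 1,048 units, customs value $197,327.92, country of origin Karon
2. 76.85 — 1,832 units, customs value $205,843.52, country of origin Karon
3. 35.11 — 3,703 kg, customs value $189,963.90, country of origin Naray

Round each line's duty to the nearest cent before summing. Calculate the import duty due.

$94,028.69

Line 1 (73.13, Karon, 1,048 units, $197,327.92):
Base rate for 73.13 is 12.5%.
Origin Karon is the FTA partner but 73.13 is not on the preference list; base rate stands.
Duty = $197,327.92 × 12.5% = $24,665.99.
Line 2 (76.85, Karon, 1,832 units, $205,843.52):
Base rate for 76.85 is 28.5%.
Origin Karon qualifies under the Solova–Karon agreement and 76.85 is covered: preferential rate 21.5% applies instead.
The additional-duty order on 76.85 targets Lorar, not Karon; it does not apply.
Duty = $205,843.52 × 21.5% = $44,256.36.
Line 3 (35.11, Naray, 3,703 kg, $189,963.90):
Base rate for 35.11 is $6.78/kg.
Duty = 3,703 × $6.78 = $25,106.34.
Total = $24,665.99 + $44,256.36 + $25,106.34 = $94,028.69.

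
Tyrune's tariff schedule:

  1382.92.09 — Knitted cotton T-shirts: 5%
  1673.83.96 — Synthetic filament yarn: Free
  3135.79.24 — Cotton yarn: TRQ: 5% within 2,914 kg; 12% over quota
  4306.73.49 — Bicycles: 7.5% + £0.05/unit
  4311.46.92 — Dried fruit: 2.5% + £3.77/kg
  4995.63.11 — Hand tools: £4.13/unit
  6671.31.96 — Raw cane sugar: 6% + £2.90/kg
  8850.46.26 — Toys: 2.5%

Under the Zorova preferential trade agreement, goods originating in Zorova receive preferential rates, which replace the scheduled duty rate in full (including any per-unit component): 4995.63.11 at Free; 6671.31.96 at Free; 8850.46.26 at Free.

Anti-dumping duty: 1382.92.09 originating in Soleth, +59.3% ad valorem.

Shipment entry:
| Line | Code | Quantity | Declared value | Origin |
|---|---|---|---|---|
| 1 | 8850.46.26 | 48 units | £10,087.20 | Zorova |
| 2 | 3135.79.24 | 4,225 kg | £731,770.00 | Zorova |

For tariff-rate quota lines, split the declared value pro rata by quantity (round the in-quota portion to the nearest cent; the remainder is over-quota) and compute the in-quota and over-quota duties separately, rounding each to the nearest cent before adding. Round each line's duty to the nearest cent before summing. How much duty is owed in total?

Line 1 (8850.46.26, Zorova, 48 units, £10,087.20):
Base rate for 8850.46.26 is 2.5%.
Origin Zorova qualifies under the Tyrune–Zorova agreement and 8850.46.26 is covered: preferential rate Free applies instead.
Duty = £10,087.20 × 0% = £0.00.
Line 2 (3135.79.24, Zorova, 4,225 kg, £731,770.00):
Code 3135.79.24 is under a tariff-rate quota (threshold 2,914 kg). In-quota: 2,914 kg at 5%; over-quota: 1,311 kg at 12%.
Pro-rata value split: in-quota = £731,770.00 × 2,914/4,225 = £504,704.80; over-quota = £731,770.00 − £504,704.80 = £227,065.20.
In-quota duty = £504,704.80 × 5% = £25,235.24. Over-quota duty = £227,065.20 × 12% = £27,247.82.
Line duty = £25,235.24 + £27,247.82 = £52,483.06.
Total = £0.00 + £52,483.06 = £52,483.06.

£52,483.06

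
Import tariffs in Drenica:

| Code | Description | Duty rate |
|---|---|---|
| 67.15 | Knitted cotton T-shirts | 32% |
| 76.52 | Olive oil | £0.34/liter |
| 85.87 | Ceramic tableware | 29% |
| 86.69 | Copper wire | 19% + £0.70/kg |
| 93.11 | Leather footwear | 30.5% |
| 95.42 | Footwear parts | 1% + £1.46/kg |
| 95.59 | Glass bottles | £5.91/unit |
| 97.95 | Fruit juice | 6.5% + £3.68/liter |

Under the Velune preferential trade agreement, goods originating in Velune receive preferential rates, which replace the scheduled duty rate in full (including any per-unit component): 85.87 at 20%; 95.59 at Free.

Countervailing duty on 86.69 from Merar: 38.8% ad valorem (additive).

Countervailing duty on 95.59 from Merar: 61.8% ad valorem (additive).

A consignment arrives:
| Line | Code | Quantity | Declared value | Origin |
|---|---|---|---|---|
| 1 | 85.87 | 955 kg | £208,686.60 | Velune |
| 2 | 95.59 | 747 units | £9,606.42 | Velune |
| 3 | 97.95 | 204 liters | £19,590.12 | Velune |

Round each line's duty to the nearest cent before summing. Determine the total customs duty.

Line 1 (85.87, Velune, 955 kg, £208,686.60):
Base rate for 85.87 is 29%.
Origin Velune qualifies under the Drenica–Velune agreement and 85.87 is covered: preferential rate 20% applies instead.
Duty = £208,686.60 × 20% = £41,737.32.
Line 2 (95.59, Velune, 747 units, £9,606.42):
Base rate for 95.59 is £5.91/unit.
Origin Velune qualifies under the Drenica–Velune agreement and 95.59 is covered: preferential rate Free applies instead.
The additional-duty order on 95.59 targets Merar, not Velune; it does not apply.
Duty = £9,606.42 × 0% = £0.00.
Line 3 (97.95, Velune, 204 liters, £19,590.12):
Base rate for 97.95 is 6.5% + £3.68/liter.
Origin Velune is the FTA partner but 97.95 is not on the preference list; base rate stands.
Duty = £19,590.12 × 6.5% + 204 × £3.68 = £2,024.08.
Total = £41,737.32 + £0.00 + £2,024.08 = £43,761.40.

£43,761.40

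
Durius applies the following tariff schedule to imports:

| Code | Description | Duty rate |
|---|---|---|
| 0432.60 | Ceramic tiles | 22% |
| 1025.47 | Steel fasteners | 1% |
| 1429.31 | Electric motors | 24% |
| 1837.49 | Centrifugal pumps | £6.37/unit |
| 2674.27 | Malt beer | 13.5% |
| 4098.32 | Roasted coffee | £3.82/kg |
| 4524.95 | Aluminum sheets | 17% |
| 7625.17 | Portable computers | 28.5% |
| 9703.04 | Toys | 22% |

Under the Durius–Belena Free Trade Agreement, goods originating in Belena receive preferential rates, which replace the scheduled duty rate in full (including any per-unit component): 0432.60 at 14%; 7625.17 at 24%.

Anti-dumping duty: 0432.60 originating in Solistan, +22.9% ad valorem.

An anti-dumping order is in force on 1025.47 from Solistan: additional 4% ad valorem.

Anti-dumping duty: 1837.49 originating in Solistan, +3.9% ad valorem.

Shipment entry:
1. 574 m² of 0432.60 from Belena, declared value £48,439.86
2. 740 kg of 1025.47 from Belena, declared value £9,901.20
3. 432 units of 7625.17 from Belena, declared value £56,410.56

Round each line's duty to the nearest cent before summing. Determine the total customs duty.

Line 1 (0432.60, Belena, 574 m², £48,439.86):
Base rate for 0432.60 is 22%.
Origin Belena qualifies under the Durius–Belena agreement and 0432.60 is covered: preferential rate 14% applies instead.
The additional-duty order on 0432.60 targets Solistan, not Belena; it does not apply.
Duty = £48,439.86 × 14% = £6,781.58.
Line 2 (1025.47, Belena, 740 kg, £9,901.20):
Base rate for 1025.47 is 1%.
Origin Belena is the FTA partner but 1025.47 is not on the preference list; base rate stands.
The additional-duty order on 1025.47 targets Solistan, not Belena; it does not apply.
Duty = £9,901.20 × 1% = £99.01.
Line 3 (7625.17, Belena, 432 units, £56,410.56):
Base rate for 7625.17 is 28.5%.
Origin Belena qualifies under the Durius–Belena agreement and 7625.17 is covered: preferential rate 24% applies instead.
Duty = £56,410.56 × 24% = £13,538.53.
Total = £6,781.58 + £99.01 + £13,538.53 = £20,419.12.

£20,419.12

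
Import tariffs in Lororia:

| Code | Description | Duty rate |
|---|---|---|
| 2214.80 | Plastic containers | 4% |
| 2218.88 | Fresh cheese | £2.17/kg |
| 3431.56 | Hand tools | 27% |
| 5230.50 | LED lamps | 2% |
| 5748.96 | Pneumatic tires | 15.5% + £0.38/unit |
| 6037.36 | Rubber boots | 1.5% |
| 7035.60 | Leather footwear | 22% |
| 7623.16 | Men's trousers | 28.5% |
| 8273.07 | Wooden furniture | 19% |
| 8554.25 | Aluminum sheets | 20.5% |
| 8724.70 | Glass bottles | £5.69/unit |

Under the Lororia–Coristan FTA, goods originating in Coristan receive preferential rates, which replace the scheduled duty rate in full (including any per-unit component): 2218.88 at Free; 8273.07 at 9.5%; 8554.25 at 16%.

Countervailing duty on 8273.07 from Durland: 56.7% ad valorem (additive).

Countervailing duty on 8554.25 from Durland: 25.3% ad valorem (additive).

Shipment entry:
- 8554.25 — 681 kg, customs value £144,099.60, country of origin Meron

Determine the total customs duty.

£29,540.42

Line 1 (8554.25, Meron, 681 kg, £144,099.60):
Base rate for 8554.25 is 20.5%.
8554.25 has an FTA preferential rate, but origin Meron is not Coristan; base rate stands.
The additional-duty order on 8554.25 targets Durland, not Meron; it does not apply.
Duty = £144,099.60 × 20.5% = £29,540.42.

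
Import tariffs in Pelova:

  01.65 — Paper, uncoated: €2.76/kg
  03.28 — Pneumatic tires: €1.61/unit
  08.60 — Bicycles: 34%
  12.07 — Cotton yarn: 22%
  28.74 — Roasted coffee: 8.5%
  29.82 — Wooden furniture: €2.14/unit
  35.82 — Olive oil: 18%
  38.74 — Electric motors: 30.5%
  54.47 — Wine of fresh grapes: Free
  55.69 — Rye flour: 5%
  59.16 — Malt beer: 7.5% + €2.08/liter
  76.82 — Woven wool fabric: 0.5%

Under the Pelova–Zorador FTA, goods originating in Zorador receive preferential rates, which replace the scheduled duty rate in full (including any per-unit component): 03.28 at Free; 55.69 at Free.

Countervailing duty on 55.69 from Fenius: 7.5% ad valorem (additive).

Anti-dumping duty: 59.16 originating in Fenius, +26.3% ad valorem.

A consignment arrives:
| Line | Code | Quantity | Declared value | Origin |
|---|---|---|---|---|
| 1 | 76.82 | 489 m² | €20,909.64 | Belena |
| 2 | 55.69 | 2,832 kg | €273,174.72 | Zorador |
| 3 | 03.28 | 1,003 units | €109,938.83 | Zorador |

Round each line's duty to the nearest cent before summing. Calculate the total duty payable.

Line 1 (76.82, Belena, 489 m², €20,909.64):
Base rate for 76.82 is 0.5%.
Duty = €20,909.64 × 0.5% = €104.55.
Line 2 (55.69, Zorador, 2,832 kg, €273,174.72):
Base rate for 55.69 is 5%.
Origin Zorador qualifies under the Pelova–Zorador agreement and 55.69 is covered: preferential rate Free applies instead.
The additional-duty order on 55.69 targets Fenius, not Zorador; it does not apply.
Duty = €273,174.72 × 0% = €0.00.
Line 3 (03.28, Zorador, 1,003 units, €109,938.83):
Base rate for 03.28 is €1.61/unit.
Origin Zorador qualifies under the Pelova–Zorador agreement and 03.28 is covered: preferential rate Free applies instead.
Duty = €109,938.83 × 0% = €0.00.
Total = €104.55 + €0.00 + €0.00 = €104.55.

€104.55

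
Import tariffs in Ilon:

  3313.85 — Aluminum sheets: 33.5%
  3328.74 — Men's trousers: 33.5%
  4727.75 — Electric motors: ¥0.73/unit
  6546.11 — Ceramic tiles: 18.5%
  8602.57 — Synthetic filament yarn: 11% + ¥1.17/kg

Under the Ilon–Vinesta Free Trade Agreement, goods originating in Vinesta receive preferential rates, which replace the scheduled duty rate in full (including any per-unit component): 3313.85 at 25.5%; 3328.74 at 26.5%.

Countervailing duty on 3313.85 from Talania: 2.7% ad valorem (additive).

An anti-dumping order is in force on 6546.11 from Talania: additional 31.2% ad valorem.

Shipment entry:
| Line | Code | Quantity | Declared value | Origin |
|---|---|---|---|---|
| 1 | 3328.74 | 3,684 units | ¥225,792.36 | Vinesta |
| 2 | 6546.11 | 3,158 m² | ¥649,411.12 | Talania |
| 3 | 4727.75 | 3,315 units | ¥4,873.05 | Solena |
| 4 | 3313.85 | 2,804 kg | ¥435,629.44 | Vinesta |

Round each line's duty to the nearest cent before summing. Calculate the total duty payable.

¥496,097.77

Line 1 (3328.74, Vinesta, 3,684 units, ¥225,792.36):
Base rate for 3328.74 is 33.5%.
Origin Vinesta qualifies under the Ilon–Vinesta agreement and 3328.74 is covered: preferential rate 26.5% applies instead.
Duty = ¥225,792.36 × 26.5% = ¥59,834.98.
Line 2 (6546.11, Talania, 3,158 m², ¥649,411.12):
Base rate for 6546.11 is 18.5%.
Additional duty on 6546.11 from Talania: +31.2%. Applied ad valorem rate: 18.5% + 31.2% = 49.7%.
Duty = ¥649,411.12 × 49.7% = ¥322,757.33.
Line 3 (4727.75, Solena, 3,315 units, ¥4,873.05):
Base rate for 4727.75 is ¥0.73/unit.
Duty = 3,315 × ¥0.73 = ¥2,419.95.
Line 4 (3313.85, Vinesta, 2,804 kg, ¥435,629.44):
Base rate for 3313.85 is 33.5%.
Origin Vinesta qualifies under the Ilon–Vinesta agreement and 3313.85 is covered: preferential rate 25.5% applies instead.
The additional-duty order on 3313.85 targets Talania, not Vinesta; it does not apply.
Duty = ¥435,629.44 × 25.5% = ¥111,085.51.
Total = ¥59,834.98 + ¥322,757.33 + ¥2,419.95 + ¥111,085.51 = ¥496,097.77.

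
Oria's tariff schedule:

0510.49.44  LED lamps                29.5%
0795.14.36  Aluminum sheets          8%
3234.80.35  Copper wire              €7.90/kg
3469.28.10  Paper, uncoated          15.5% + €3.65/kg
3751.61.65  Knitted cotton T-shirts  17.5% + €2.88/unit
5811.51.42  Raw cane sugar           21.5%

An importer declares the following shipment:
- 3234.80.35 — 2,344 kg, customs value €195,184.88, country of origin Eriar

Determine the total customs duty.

Line 1 (3234.80.35, Eriar, 2,344 kg, €195,184.88):
Base rate for 3234.80.35 is €7.90/kg.
Duty = 2,344 × €7.90 = €18,517.60.

€18,517.60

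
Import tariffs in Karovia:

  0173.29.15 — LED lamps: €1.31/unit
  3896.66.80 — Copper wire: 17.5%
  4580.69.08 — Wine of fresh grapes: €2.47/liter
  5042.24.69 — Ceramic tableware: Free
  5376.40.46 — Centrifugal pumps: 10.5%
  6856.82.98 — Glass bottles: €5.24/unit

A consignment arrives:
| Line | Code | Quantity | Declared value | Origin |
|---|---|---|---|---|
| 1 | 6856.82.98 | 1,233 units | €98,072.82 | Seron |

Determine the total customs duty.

Line 1 (6856.82.98, Seron, 1,233 units, €98,072.82):
Base rate for 6856.82.98 is €5.24/unit.
Duty = 1,233 × €5.24 = €6,460.92.

€6,460.92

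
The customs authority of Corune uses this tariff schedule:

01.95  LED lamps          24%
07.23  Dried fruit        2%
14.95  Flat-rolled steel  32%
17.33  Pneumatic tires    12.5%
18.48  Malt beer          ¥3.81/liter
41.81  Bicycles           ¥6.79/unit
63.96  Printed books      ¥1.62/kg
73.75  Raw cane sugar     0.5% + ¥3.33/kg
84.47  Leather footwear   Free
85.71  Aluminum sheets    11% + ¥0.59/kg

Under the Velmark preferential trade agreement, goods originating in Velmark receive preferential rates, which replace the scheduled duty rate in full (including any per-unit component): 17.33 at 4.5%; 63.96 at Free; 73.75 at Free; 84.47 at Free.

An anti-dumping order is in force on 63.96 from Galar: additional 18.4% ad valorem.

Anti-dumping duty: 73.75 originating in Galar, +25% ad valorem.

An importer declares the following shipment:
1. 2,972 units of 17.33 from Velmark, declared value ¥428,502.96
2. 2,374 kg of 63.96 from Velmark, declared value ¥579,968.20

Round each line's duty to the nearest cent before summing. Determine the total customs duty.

¥19,282.63

Line 1 (17.33, Velmark, 2,972 units, ¥428,502.96):
Base rate for 17.33 is 12.5%.
Origin Velmark qualifies under the Corune–Velmark agreement and 17.33 is covered: preferential rate 4.5% applies instead.
Duty = ¥428,502.96 × 4.5% = ¥19,282.63.
Line 2 (63.96, Velmark, 2,374 kg, ¥579,968.20):
Base rate for 63.96 is ¥1.62/kg.
Origin Velmark qualifies under the Corune–Velmark agreement and 63.96 is covered: preferential rate Free applies instead.
The additional-duty order on 63.96 targets Galar, not Velmark; it does not apply.
Duty = ¥579,968.20 × 0% = ¥0.00.
Total = ¥19,282.63 + ¥0.00 = ¥19,282.63.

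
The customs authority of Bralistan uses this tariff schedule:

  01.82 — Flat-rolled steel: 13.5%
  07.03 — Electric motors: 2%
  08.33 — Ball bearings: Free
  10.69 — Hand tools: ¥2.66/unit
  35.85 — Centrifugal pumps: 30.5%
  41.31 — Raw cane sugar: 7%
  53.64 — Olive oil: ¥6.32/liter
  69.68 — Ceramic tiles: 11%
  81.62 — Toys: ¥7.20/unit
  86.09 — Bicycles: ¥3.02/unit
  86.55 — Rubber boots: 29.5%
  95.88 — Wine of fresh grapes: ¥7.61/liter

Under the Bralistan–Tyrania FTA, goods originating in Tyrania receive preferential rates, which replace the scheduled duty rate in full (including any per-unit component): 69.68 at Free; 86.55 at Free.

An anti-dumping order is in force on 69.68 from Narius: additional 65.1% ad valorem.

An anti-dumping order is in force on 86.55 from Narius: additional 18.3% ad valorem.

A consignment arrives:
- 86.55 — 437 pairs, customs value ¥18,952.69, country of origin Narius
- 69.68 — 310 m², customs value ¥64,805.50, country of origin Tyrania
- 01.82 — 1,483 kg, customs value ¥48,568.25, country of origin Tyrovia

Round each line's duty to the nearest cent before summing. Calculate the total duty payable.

¥15,616.10

Line 1 (86.55, Narius, 437 pairs, ¥18,952.69):
Base rate for 86.55 is 29.5%.
86.55 has an FTA preferential rate, but origin Narius is not Tyrania; base rate stands.
Additional duty on 86.55 from Narius: +18.3%. Applied ad valorem rate: 29.5% + 18.3% = 47.8%.
Duty = ¥18,952.69 × 47.8% = ¥9,059.39.
Line 2 (69.68, Tyrania, 310 m², ¥64,805.50):
Base rate for 69.68 is 11%.
Origin Tyrania qualifies under the Bralistan–Tyrania agreement and 69.68 is covered: preferential rate Free applies instead.
The additional-duty order on 69.68 targets Narius, not Tyrania; it does not apply.
Duty = ¥64,805.50 × 0% = ¥0.00.
Line 3 (01.82, Tyrovia, 1,483 kg, ¥48,568.25):
Base rate for 01.82 is 13.5%.
Duty = ¥48,568.25 × 13.5% = ¥6,556.71.
Total = ¥9,059.39 + ¥0.00 + ¥6,556.71 = ¥15,616.10.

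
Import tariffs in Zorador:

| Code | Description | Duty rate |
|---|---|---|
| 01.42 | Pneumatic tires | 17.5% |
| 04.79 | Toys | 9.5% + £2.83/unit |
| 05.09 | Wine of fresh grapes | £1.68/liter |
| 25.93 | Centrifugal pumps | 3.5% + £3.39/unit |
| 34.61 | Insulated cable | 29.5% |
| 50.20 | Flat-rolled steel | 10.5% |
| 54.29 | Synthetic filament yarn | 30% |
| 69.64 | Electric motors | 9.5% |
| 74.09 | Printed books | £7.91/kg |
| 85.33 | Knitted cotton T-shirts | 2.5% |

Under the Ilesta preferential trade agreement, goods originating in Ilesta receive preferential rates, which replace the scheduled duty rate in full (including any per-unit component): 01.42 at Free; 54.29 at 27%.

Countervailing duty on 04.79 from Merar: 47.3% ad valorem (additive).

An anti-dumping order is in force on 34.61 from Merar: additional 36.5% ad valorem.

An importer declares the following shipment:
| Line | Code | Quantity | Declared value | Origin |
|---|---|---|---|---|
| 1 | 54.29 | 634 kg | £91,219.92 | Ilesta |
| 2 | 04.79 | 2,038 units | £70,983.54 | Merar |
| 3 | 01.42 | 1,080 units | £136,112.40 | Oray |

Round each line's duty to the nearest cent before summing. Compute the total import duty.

£94,535.24

Line 1 (54.29, Ilesta, 634 kg, £91,219.92):
Base rate for 54.29 is 30%.
Origin Ilesta qualifies under the Zorador–Ilesta agreement and 54.29 is covered: preferential rate 27% applies instead.
Duty = £91,219.92 × 27% = £24,629.38.
Line 2 (04.79, Merar, 2,038 units, £70,983.54):
Base rate for 04.79 is 9.5% + £2.83/unit.
Additional duty on 04.79 from Merar: +47.3%. Applied ad valorem rate: 9.5% + 47.3% = 56.8%.
Duty = £70,983.54 × 56.8% + 2,038 × £2.83 = £46,086.19.
Line 3 (01.42, Oray, 1,080 units, £136,112.40):
Base rate for 01.42 is 17.5%.
01.42 has an FTA preferential rate, but origin Oray is not Ilesta; base rate stands.
Duty = £136,112.40 × 17.5% = £23,819.67.
Total = £24,629.38 + £46,086.19 + £23,819.67 = £94,535.24.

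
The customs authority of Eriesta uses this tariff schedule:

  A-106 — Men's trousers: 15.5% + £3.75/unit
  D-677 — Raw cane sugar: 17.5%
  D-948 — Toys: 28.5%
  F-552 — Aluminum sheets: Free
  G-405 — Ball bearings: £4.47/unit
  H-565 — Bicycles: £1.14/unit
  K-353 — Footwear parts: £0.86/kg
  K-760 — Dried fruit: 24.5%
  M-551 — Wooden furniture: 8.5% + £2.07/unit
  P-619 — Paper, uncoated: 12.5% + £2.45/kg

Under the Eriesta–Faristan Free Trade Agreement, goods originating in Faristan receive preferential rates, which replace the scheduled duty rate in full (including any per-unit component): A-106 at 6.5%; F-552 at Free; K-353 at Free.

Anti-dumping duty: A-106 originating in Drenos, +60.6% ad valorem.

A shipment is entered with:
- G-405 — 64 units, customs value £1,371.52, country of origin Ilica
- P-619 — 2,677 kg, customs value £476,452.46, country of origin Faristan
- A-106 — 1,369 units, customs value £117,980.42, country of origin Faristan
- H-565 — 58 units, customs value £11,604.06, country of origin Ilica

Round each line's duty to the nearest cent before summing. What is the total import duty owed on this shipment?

Line 1 (G-405, Ilica, 64 units, £1,371.52):
Base rate for G-405 is £4.47/unit.
Duty = 64 × £4.47 = £286.08.
Line 2 (P-619, Faristan, 2,677 kg, £476,452.46):
Base rate for P-619 is 12.5% + £2.45/kg.
Origin Faristan is the FTA partner but P-619 is not on the preference list; base rate stands.
Duty = £476,452.46 × 12.5% + 2,677 × £2.45 = £66,115.21.
Line 3 (A-106, Faristan, 1,369 units, £117,980.42):
Base rate for A-106 is 15.5% + £3.75/unit.
Origin Faristan qualifies under the Eriesta–Faristan agreement and A-106 is covered: preferential rate 6.5% applies instead.
The additional-duty order on A-106 targets Drenos, not Faristan; it does not apply.
Duty = £117,980.42 × 6.5% = £7,668.73.
Line 4 (H-565, Ilica, 58 units, £11,604.06):
Base rate for H-565 is £1.14/unit.
Duty = 58 × £1.14 = £66.12.
Total = £286.08 + £66,115.21 + £7,668.73 + £66.12 = £74,136.14.

£74,136.14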